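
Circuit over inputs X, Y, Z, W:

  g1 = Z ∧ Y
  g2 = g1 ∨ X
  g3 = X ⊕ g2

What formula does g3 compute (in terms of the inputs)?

X ⊕ ((Z ∧ Y) ∨ X)

g1 = Z ∧ Y
g2 = g1 ∨ X = (Z ∧ Y) ∨ X
g3 = X ⊕ g2 = X ⊕ ((Z ∧ Y) ∨ X)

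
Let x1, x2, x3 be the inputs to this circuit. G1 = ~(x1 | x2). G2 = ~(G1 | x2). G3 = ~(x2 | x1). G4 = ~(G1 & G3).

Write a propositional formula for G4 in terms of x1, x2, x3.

G1 = ~(x1 | x2)
G3 = ~(x2 | x1)
G4 = ~(G1 & G3) = ~((~(x1 | x2)) & (~(x2 | x1)))

~((~(x1 | x2)) & (~(x2 | x1)))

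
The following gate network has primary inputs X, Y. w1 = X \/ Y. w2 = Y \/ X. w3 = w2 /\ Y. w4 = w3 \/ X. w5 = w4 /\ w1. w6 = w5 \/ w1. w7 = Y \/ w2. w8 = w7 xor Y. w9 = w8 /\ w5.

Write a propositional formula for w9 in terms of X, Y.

w1 = X \/ Y
w2 = Y \/ X
w3 = w2 /\ Y = (Y \/ X) /\ Y
w4 = w3 \/ X = ((Y \/ X) /\ Y) \/ X
w5 = w4 /\ w1 = (((Y \/ X) /\ Y) \/ X) /\ (X \/ Y)
w7 = Y \/ w2 = Y \/ (Y \/ X)
w8 = w7 xor Y = (Y \/ (Y \/ X)) xor Y
w9 = w8 /\ w5 = ((Y \/ (Y \/ X)) xor Y) /\ ((((Y \/ X) /\ Y) \/ X) /\ (X \/ Y))

((Y \/ (Y \/ X)) xor Y) /\ ((((Y \/ X) /\ Y) \/ X) /\ (X \/ Y))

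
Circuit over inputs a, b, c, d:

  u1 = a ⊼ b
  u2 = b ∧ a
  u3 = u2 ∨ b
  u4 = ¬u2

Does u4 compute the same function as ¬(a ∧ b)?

u2 = b ∧ a
u4 = ¬u2 = ¬(b ∧ a)
At a=1, b=1, c=0, d=0: circuit gives 0, formula gives 0.
At a=0, b=0, c=0, d=0: circuit gives 1, formula gives 1.
Agrees on all 16 inputs.

Yes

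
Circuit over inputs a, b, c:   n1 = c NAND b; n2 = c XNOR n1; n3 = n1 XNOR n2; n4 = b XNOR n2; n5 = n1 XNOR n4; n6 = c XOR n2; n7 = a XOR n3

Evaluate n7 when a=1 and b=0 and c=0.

1

n1 = 0 NAND 0 = 1
n2 = 0 XNOR 1 = 0
n3 = 1 XNOR 0 = 0
n7 = 1 XOR 0 = 1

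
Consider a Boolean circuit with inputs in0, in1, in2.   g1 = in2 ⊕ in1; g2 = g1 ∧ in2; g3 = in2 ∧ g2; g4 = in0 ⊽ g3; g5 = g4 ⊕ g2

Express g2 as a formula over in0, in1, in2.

(in2 ⊕ in1) ∧ in2

g1 = in2 ⊕ in1
g2 = g1 ∧ in2 = (in2 ⊕ in1) ∧ in2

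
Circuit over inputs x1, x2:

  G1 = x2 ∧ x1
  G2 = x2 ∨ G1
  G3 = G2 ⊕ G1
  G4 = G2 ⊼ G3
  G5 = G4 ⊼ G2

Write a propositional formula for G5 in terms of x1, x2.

G1 = x2 ∧ x1
G2 = x2 ∨ G1 = x2 ∨ (x2 ∧ x1)
G3 = G2 ⊕ G1 = (x2 ∨ (x2 ∧ x1)) ⊕ (x2 ∧ x1)
G4 = G2 ⊼ G3 = (x2 ∨ (x2 ∧ x1)) ⊼ ((x2 ∨ (x2 ∧ x1)) ⊕ (x2 ∧ x1))
G5 = G4 ⊼ G2 = ((x2 ∨ (x2 ∧ x1)) ⊼ ((x2 ∨ (x2 ∧ x1)) ⊕ (x2 ∧ x1))) ⊼ (x2 ∨ (x2 ∧ x1))

((x2 ∨ (x2 ∧ x1)) ⊼ ((x2 ∨ (x2 ∧ x1)) ⊕ (x2 ∧ x1))) ⊼ (x2 ∨ (x2 ∧ x1))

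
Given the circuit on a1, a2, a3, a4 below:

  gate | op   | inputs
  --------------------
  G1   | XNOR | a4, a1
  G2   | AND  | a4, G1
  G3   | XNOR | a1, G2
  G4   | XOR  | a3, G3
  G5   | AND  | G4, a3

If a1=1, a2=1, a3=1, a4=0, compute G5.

G1 = 0 XNOR 1 = 0
G2 = 0 AND 0 = 0
G3 = 1 XNOR 0 = 0
G4 = 1 XOR 0 = 1
G5 = 1 AND 1 = 1

1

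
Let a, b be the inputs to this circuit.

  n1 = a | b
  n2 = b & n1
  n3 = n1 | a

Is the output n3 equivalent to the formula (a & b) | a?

n1 = a | b
n3 = n1 | a = (a | b) | a
At a=0, b=1: circuit gives 1, formula gives 0.

No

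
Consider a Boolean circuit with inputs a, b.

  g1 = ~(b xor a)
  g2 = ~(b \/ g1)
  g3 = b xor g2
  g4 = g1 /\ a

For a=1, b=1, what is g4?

g1 = ~(1 xor 1) = 1
g4 = 1 /\ 1 = 1

1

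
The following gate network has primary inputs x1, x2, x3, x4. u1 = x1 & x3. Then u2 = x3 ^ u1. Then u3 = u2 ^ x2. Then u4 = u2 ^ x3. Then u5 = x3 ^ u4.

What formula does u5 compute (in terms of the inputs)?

u1 = x1 & x3
u2 = x3 ^ u1 = x3 ^ (x1 & x3)
u4 = u2 ^ x3 = (x3 ^ (x1 & x3)) ^ x3
u5 = x3 ^ u4 = x3 ^ ((x3 ^ (x1 & x3)) ^ x3)

x3 ^ ((x3 ^ (x1 & x3)) ^ x3)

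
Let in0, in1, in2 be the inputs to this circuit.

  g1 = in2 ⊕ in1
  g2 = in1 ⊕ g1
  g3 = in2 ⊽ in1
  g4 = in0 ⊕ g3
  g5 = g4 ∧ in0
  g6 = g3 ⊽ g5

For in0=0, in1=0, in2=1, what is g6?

g3 = 1 ⊽ 0 = 0
g4 = 0 ⊕ 0 = 0
g5 = 0 ∧ 0 = 0
g6 = 0 ⊽ 0 = 1

1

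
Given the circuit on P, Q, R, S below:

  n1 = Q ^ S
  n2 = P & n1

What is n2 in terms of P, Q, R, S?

n1 = Q ^ S
n2 = P & n1 = P & (Q ^ S)

P & (Q ^ S)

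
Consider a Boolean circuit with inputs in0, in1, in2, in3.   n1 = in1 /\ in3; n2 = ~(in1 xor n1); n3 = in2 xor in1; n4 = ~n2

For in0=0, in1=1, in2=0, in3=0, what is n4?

n1 = 1 /\ 0 = 0
n2 = ~(1 xor 0) = 0
n4 = ~0 = 1

1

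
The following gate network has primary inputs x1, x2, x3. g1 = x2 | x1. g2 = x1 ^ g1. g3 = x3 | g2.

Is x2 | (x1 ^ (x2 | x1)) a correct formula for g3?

No

g1 = x2 | x1
g2 = x1 ^ g1 = x1 ^ (x2 | x1)
g3 = x3 | g2 = x3 | (x1 ^ (x2 | x1))
At x1=0, x2=0, x3=1: circuit gives 1, formula gives 0.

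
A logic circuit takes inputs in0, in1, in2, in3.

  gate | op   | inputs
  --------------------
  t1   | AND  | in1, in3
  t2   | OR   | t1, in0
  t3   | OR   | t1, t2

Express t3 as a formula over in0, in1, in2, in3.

(in1 AND in3) OR ((in1 AND in3) OR in0)

t1 = in1 AND in3
t2 = t1 OR in0 = (in1 AND in3) OR in0
t3 = t1 OR t2 = (in1 AND in3) OR ((in1 AND in3) OR in0)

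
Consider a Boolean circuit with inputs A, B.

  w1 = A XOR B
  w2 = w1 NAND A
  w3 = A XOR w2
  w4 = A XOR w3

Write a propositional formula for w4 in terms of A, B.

w1 = A XOR B
w2 = w1 NAND A = (A XOR B) NAND A
w3 = A XOR w2 = A XOR ((A XOR B) NAND A)
w4 = A XOR w3 = A XOR (A XOR ((A XOR B) NAND A))

A XOR (A XOR ((A XOR B) NAND A))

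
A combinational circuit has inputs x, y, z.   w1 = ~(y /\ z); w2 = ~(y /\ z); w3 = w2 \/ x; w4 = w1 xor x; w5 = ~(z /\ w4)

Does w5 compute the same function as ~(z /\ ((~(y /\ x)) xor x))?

No

w1 = ~(y /\ z)
w4 = w1 xor x = (~(y /\ z)) xor x
w5 = ~(z /\ w4) = ~(z /\ ((~(y /\ z)) xor x))
At x=0, y=1, z=1: circuit gives 1, formula gives 0.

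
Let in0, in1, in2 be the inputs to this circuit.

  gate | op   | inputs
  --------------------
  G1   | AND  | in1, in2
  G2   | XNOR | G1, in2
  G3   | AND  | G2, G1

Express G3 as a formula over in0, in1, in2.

G1 = in1 AND in2
G2 = G1 XNOR in2 = (in1 AND in2) XNOR in2
G3 = G2 AND G1 = ((in1 AND in2) XNOR in2) AND (in1 AND in2)

((in1 AND in2) XNOR in2) AND (in1 AND in2)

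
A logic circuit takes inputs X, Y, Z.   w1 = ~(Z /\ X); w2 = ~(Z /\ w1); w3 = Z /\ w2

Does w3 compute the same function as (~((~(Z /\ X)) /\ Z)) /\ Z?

w1 = ~(Z /\ X)
w2 = ~(Z /\ w1) = ~(Z /\ (~(Z /\ X)))
w3 = Z /\ w2 = Z /\ (~(Z /\ (~(Z /\ X))))
At X=0, Y=0, Z=0: circuit gives 0, formula gives 0.
At X=1, Y=0, Z=1: circuit gives 1, formula gives 1.
Agrees on all 8 inputs.

Yes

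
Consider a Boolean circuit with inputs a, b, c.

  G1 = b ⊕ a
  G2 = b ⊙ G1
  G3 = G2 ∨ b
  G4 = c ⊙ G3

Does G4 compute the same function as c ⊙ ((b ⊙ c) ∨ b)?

No

G1 = b ⊕ a
G2 = b ⊙ G1 = b ⊙ (b ⊕ a)
G3 = G2 ∨ b = (b ⊙ (b ⊕ a)) ∨ b
G4 = c ⊙ G3 = c ⊙ ((b ⊙ (b ⊕ a)) ∨ b)
At a=0, b=0, c=1: circuit gives 1, formula gives 0.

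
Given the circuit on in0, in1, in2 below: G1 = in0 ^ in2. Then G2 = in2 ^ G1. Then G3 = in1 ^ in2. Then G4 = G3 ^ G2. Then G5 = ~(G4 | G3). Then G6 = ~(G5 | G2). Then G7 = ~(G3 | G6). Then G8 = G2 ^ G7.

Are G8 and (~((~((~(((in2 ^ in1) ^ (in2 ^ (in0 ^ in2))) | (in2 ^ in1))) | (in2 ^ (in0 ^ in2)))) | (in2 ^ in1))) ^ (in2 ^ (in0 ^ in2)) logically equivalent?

Yes

G1 = in0 ^ in2
G2 = in2 ^ G1 = in2 ^ (in0 ^ in2)
G3 = in1 ^ in2
G4 = G3 ^ G2 = (in1 ^ in2) ^ (in2 ^ (in0 ^ in2))
G5 = ~(G4 | G3) = ~(((in1 ^ in2) ^ (in2 ^ (in0 ^ in2))) | (in1 ^ in2))
G6 = ~(G5 | G2) = ~((~(((in1 ^ in2) ^ (in2 ^ (in0 ^ in2))) | (in1 ^ in2))) | (in2 ^ (in0 ^ in2)))
G7 = ~(G3 | G6) = ~((in1 ^ in2) | (~((~(((in1 ^ in2) ^ (in2 ^ (in0 ^ in2))) | (in1 ^ in2))) | (in2 ^ (in0 ^ in2)))))
G8 = G2 ^ G7 = (in2 ^ (in0 ^ in2)) ^ (~((in1 ^ in2) | (~((~(((in1 ^ in2) ^ (in2 ^ (in0 ^ in2))) | (in1 ^ in2))) | (in2 ^ (in0 ^ in2))))))
At in0=0, in1=0, in2=1: circuit gives 0, formula gives 0.
At in0=0, in1=0, in2=0: circuit gives 1, formula gives 1.
Agrees on all 8 inputs.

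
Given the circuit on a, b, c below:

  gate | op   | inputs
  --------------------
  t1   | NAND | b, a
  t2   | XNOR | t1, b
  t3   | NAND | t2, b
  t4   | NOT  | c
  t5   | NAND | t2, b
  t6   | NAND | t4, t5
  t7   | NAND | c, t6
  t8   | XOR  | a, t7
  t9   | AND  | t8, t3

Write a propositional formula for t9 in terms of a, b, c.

(a XOR (c NAND (NOT c NAND (((b NAND a) XNOR b) NAND b)))) AND (((b NAND a) XNOR b) NAND b)

t1 = b NAND a
t2 = t1 XNOR b = (b NAND a) XNOR b
t3 = t2 NAND b = ((b NAND a) XNOR b) NAND b
t4 = NOT c
t5 = t2 NAND b = ((b NAND a) XNOR b) NAND b
t6 = t4 NAND t5 = NOT c NAND (((b NAND a) XNOR b) NAND b)
t7 = c NAND t6 = c NAND (NOT c NAND (((b NAND a) XNOR b) NAND b))
t8 = a XOR t7 = a XOR (c NAND (NOT c NAND (((b NAND a) XNOR b) NAND b)))
t9 = t8 AND t3 = (a XOR (c NAND (NOT c NAND (((b NAND a) XNOR b) NAND b)))) AND (((b NAND a) XNOR b) NAND b)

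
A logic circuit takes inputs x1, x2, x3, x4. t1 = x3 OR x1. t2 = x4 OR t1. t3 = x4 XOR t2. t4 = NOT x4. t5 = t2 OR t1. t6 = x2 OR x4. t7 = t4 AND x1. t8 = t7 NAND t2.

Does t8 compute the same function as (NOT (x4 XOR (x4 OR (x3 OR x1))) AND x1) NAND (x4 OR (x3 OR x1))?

No

t1 = x3 OR x1
t2 = x4 OR t1 = x4 OR (x3 OR x1)
t4 = NOT x4
t7 = t4 AND x1 = NOT x4 AND x1
t8 = t7 NAND t2 = (NOT x4 AND x1) NAND (x4 OR (x3 OR x1))
At x1=1, x2=0, x3=0, x4=0: circuit gives 0, formula gives 1.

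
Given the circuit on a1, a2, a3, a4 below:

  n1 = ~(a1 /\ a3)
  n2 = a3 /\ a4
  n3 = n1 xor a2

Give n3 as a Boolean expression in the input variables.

(~(a1 /\ a3)) xor a2

n1 = ~(a1 /\ a3)
n3 = n1 xor a2 = (~(a1 /\ a3)) xor a2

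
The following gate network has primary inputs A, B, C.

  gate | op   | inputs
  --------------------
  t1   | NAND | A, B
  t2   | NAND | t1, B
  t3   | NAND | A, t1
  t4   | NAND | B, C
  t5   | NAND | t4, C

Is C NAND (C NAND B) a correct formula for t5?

Yes

t4 = B NAND C
t5 = t4 NAND C = (B NAND C) NAND C
At A=0, B=0, C=1: circuit gives 0, formula gives 0.
At A=0, B=0, C=0: circuit gives 1, formula gives 1.
Agrees on all 8 inputs.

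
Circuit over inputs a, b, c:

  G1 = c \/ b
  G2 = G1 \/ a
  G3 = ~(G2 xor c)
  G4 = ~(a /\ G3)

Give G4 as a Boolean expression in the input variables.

~(a /\ (~(((c \/ b) \/ a) xor c)))

G1 = c \/ b
G2 = G1 \/ a = (c \/ b) \/ a
G3 = ~(G2 xor c) = ~(((c \/ b) \/ a) xor c)
G4 = ~(a /\ G3) = ~(a /\ (~(((c \/ b) \/ a) xor c)))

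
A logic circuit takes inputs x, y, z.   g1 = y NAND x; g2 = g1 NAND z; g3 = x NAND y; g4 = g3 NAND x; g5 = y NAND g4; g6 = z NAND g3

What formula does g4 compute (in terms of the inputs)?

g3 = x NAND y
g4 = g3 NAND x = (x NAND y) NAND x

(x NAND y) NAND x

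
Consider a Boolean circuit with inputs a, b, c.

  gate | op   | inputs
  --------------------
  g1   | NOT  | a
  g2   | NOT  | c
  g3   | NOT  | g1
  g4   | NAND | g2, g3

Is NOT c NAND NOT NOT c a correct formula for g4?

g1 = NOT a
g2 = NOT c
g3 = NOT g1 = NOT NOT a
g4 = g2 NAND g3 = NOT c NAND NOT NOT a
At a=1, b=0, c=0: circuit gives 0, formula gives 1.

No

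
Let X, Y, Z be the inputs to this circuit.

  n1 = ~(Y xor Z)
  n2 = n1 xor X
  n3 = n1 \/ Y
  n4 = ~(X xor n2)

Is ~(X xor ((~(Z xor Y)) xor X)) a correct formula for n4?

n1 = ~(Y xor Z)
n2 = n1 xor X = (~(Y xor Z)) xor X
n4 = ~(X xor n2) = ~(X xor ((~(Y xor Z)) xor X))
At X=0, Y=0, Z=0: circuit gives 0, formula gives 0.
At X=0, Y=0, Z=1: circuit gives 1, formula gives 1.
Agrees on all 8 inputs.

Yes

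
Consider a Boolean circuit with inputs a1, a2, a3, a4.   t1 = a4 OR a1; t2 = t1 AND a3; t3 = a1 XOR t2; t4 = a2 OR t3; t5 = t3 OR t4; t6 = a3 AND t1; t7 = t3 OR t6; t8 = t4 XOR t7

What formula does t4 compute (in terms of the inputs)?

t1 = a4 OR a1
t2 = t1 AND a3 = (a4 OR a1) AND a3
t3 = a1 XOR t2 = a1 XOR ((a4 OR a1) AND a3)
t4 = a2 OR t3 = a2 OR (a1 XOR ((a4 OR a1) AND a3))

a2 OR (a1 XOR ((a4 OR a1) AND a3))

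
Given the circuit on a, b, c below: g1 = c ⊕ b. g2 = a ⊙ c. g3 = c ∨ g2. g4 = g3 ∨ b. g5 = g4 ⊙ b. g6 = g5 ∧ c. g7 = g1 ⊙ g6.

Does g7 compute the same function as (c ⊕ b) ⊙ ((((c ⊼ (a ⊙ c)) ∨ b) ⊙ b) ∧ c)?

No

g1 = c ⊕ b
g2 = a ⊙ c
g3 = c ∨ g2 = c ∨ (a ⊙ c)
g4 = g3 ∨ b = (c ∨ (a ⊙ c)) ∨ b
g5 = g4 ⊙ b = ((c ∨ (a ⊙ c)) ∨ b) ⊙ b
g6 = g5 ∧ c = (((c ∨ (a ⊙ c)) ∨ b) ⊙ b) ∧ c
g7 = g1 ⊙ g6 = (c ⊕ b) ⊙ ((((c ∨ (a ⊙ c)) ∨ b) ⊙ b) ∧ c)
At a=1, b=0, c=1: circuit gives 0, formula gives 1.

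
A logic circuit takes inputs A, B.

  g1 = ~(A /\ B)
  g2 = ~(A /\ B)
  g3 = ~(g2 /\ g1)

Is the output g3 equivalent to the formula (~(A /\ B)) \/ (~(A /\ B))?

No

g1 = ~(A /\ B)
g2 = ~(A /\ B)
g3 = ~(g2 /\ g1) = ~((~(A /\ B)) /\ (~(A /\ B)))
At A=0, B=0: circuit gives 0, formula gives 1.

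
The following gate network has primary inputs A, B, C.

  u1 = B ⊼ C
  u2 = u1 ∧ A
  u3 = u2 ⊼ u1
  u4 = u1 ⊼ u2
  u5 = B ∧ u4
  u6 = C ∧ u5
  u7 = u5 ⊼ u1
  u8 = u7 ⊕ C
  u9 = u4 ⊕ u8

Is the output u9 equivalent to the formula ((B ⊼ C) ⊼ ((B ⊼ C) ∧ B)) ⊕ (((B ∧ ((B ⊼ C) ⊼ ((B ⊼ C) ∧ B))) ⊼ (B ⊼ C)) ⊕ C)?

No

u1 = B ⊼ C
u2 = u1 ∧ A = (B ⊼ C) ∧ A
u4 = u1 ⊼ u2 = (B ⊼ C) ⊼ ((B ⊼ C) ∧ A)
u5 = B ∧ u4 = B ∧ ((B ⊼ C) ⊼ ((B ⊼ C) ∧ A))
u7 = u5 ⊼ u1 = (B ∧ ((B ⊼ C) ⊼ ((B ⊼ C) ∧ A))) ⊼ (B ⊼ C)
u8 = u7 ⊕ C = ((B ∧ ((B ⊼ C) ⊼ ((B ⊼ C) ∧ A))) ⊼ (B ⊼ C)) ⊕ C
u9 = u4 ⊕ u8 = ((B ⊼ C) ⊼ ((B ⊼ C) ∧ A)) ⊕ (((B ∧ ((B ⊼ C) ⊼ ((B ⊼ C) ∧ A))) ⊼ (B ⊼ C)) ⊕ C)
At A=1, B=0, C=0: circuit gives 1, formula gives 0.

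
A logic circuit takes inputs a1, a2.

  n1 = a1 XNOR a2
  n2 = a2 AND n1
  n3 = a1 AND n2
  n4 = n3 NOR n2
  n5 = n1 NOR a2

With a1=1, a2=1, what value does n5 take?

n1 = 1 XNOR 1 = 1
n5 = 1 NOR 1 = 0

0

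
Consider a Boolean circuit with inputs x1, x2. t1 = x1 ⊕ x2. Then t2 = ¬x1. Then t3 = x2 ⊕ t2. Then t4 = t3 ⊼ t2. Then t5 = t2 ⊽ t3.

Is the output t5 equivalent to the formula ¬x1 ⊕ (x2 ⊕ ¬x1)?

No

t2 = ¬x1
t3 = x2 ⊕ t2 = x2 ⊕ ¬x1
t5 = t2 ⊽ t3 = ¬x1 ⊽ (x2 ⊕ ¬x1)
At x1=0, x2=1: circuit gives 0, formula gives 1.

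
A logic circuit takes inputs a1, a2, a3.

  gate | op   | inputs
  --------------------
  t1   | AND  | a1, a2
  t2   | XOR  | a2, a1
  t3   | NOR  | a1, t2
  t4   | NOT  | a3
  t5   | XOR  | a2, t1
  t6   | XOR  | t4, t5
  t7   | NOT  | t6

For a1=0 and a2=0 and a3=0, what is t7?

t1 = 0 AND 0 = 0
t4 = NOT 0 = 1
t5 = 0 XOR 0 = 0
t6 = 1 XOR 0 = 1
t7 = NOT 1 = 0

0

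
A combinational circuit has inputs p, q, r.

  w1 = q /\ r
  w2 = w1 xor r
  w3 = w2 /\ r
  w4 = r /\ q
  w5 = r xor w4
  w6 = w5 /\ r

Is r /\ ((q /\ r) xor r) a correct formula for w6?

w4 = r /\ q
w5 = r xor w4 = r xor (r /\ q)
w6 = w5 /\ r = (r xor (r /\ q)) /\ r
At p=0, q=0, r=0: circuit gives 0, formula gives 0.
At p=0, q=0, r=1: circuit gives 1, formula gives 1.
Agrees on all 8 inputs.

Yes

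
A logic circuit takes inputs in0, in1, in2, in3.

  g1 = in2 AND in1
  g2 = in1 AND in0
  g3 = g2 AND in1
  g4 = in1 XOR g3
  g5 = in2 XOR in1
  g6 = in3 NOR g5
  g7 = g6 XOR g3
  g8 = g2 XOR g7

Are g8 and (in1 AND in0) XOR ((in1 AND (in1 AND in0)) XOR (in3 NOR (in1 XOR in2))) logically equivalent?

Yes

g2 = in1 AND in0
g3 = g2 AND in1 = (in1 AND in0) AND in1
g5 = in2 XOR in1
g6 = in3 NOR g5 = in3 NOR (in2 XOR in1)
g7 = g6 XOR g3 = (in3 NOR (in2 XOR in1)) XOR ((in1 AND in0) AND in1)
g8 = g2 XOR g7 = (in1 AND in0) XOR ((in3 NOR (in2 XOR in1)) XOR ((in1 AND in0) AND in1))
At in0=0, in1=0, in2=0, in3=1: circuit gives 0, formula gives 0.
At in0=0, in1=0, in2=0, in3=0: circuit gives 1, formula gives 1.
Agrees on all 16 inputs.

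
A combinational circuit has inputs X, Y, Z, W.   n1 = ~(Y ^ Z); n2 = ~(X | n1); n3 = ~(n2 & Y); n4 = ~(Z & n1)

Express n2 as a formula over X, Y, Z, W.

~(X | (~(Y ^ Z)))

n1 = ~(Y ^ Z)
n2 = ~(X | n1) = ~(X | (~(Y ^ Z)))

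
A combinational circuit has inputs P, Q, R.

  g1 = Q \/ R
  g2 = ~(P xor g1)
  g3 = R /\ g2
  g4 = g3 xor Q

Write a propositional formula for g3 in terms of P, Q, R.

g1 = Q \/ R
g2 = ~(P xor g1) = ~(P xor (Q \/ R))
g3 = R /\ g2 = R /\ (~(P xor (Q \/ R)))

R /\ (~(P xor (Q \/ R)))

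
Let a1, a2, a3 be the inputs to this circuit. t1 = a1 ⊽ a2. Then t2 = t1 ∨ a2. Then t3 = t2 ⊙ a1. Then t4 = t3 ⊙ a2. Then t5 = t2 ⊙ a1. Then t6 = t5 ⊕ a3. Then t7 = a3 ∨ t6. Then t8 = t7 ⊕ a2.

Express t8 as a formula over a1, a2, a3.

t1 = a1 ⊽ a2
t2 = t1 ∨ a2 = (a1 ⊽ a2) ∨ a2
t5 = t2 ⊙ a1 = ((a1 ⊽ a2) ∨ a2) ⊙ a1
t6 = t5 ⊕ a3 = (((a1 ⊽ a2) ∨ a2) ⊙ a1) ⊕ a3
t7 = a3 ∨ t6 = a3 ∨ ((((a1 ⊽ a2) ∨ a2) ⊙ a1) ⊕ a3)
t8 = t7 ⊕ a2 = (a3 ∨ ((((a1 ⊽ a2) ∨ a2) ⊙ a1) ⊕ a3)) ⊕ a2

(a3 ∨ ((((a1 ⊽ a2) ∨ a2) ⊙ a1) ⊕ a3)) ⊕ a2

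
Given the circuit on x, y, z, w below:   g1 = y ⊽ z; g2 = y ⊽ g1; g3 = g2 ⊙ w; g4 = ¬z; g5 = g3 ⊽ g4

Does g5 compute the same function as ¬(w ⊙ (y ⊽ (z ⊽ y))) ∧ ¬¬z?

g1 = y ⊽ z
g2 = y ⊽ g1 = y ⊽ (y ⊽ z)
g3 = g2 ⊙ w = (y ⊽ (y ⊽ z)) ⊙ w
g4 = ¬z
g5 = g3 ⊽ g4 = ((y ⊽ (y ⊽ z)) ⊙ w) ⊽ ¬z
At x=0, y=0, z=0, w=0: circuit gives 0, formula gives 0.
At x=0, y=0, z=1, w=0: circuit gives 1, formula gives 1.
Agrees on all 16 inputs.

Yes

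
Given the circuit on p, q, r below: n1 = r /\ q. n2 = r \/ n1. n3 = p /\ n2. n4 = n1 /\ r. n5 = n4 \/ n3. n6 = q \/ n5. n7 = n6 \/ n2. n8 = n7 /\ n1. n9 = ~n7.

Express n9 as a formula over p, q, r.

n1 = r /\ q
n2 = r \/ n1 = r \/ (r /\ q)
n3 = p /\ n2 = p /\ (r \/ (r /\ q))
n4 = n1 /\ r = (r /\ q) /\ r
n5 = n4 \/ n3 = ((r /\ q) /\ r) \/ (p /\ (r \/ (r /\ q)))
n6 = q \/ n5 = q \/ (((r /\ q) /\ r) \/ (p /\ (r \/ (r /\ q))))
n7 = n6 \/ n2 = (q \/ (((r /\ q) /\ r) \/ (p /\ (r \/ (r /\ q))))) \/ (r \/ (r /\ q))
n9 = ~n7 = ~((q \/ (((r /\ q) /\ r) \/ (p /\ (r \/ (r /\ q))))) \/ (r \/ (r /\ q)))

~((q \/ (((r /\ q) /\ r) \/ (p /\ (r \/ (r /\ q))))) \/ (r \/ (r /\ q)))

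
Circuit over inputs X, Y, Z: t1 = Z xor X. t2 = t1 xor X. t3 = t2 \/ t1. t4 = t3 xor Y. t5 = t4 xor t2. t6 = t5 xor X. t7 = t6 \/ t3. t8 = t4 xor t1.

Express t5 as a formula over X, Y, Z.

t1 = Z xor X
t2 = t1 xor X = (Z xor X) xor X
t3 = t2 \/ t1 = ((Z xor X) xor X) \/ (Z xor X)
t4 = t3 xor Y = (((Z xor X) xor X) \/ (Z xor X)) xor Y
t5 = t4 xor t2 = ((((Z xor X) xor X) \/ (Z xor X)) xor Y) xor ((Z xor X) xor X)

((((Z xor X) xor X) \/ (Z xor X)) xor Y) xor ((Z xor X) xor X)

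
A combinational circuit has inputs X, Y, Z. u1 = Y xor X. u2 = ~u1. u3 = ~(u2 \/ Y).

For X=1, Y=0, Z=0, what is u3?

1

u1 = 0 xor 1 = 1
u2 = ~1 = 0
u3 = ~(0 \/ 0) = 1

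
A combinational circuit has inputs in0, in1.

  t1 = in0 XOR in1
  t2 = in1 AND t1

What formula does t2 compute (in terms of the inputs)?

in1 AND (in0 XOR in1)

t1 = in0 XOR in1
t2 = in1 AND t1 = in1 AND (in0 XOR in1)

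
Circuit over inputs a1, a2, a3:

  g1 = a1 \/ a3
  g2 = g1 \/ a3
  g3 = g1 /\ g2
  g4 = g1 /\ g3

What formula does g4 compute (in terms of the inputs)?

(a1 \/ a3) /\ ((a1 \/ a3) /\ ((a1 \/ a3) \/ a3))

g1 = a1 \/ a3
g2 = g1 \/ a3 = (a1 \/ a3) \/ a3
g3 = g1 /\ g2 = (a1 \/ a3) /\ ((a1 \/ a3) \/ a3)
g4 = g1 /\ g3 = (a1 \/ a3) /\ ((a1 \/ a3) /\ ((a1 \/ a3) \/ a3))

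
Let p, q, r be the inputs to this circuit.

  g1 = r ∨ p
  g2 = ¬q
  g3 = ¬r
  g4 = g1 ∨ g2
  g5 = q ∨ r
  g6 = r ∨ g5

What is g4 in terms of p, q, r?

g1 = r ∨ p
g2 = ¬q
g4 = g1 ∨ g2 = (r ∨ p) ∨ ¬q

(r ∨ p) ∨ ¬q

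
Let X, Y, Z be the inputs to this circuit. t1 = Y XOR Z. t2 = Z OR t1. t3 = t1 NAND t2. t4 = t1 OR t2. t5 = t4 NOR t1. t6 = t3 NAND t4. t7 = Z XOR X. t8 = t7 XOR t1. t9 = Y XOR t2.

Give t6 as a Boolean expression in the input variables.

t1 = Y XOR Z
t2 = Z OR t1 = Z OR (Y XOR Z)
t3 = t1 NAND t2 = (Y XOR Z) NAND (Z OR (Y XOR Z))
t4 = t1 OR t2 = (Y XOR Z) OR (Z OR (Y XOR Z))
t6 = t3 NAND t4 = ((Y XOR Z) NAND (Z OR (Y XOR Z))) NAND ((Y XOR Z) OR (Z OR (Y XOR Z)))

((Y XOR Z) NAND (Z OR (Y XOR Z))) NAND ((Y XOR Z) OR (Z OR (Y XOR Z)))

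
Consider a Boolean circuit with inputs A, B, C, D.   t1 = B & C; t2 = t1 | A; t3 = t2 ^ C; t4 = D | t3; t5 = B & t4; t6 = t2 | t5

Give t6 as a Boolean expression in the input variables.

((B & C) | A) | (B & (D | (((B & C) | A) ^ C)))

t1 = B & C
t2 = t1 | A = (B & C) | A
t3 = t2 ^ C = ((B & C) | A) ^ C
t4 = D | t3 = D | (((B & C) | A) ^ C)
t5 = B & t4 = B & (D | (((B & C) | A) ^ C))
t6 = t2 | t5 = ((B & C) | A) | (B & (D | (((B & C) | A) ^ C)))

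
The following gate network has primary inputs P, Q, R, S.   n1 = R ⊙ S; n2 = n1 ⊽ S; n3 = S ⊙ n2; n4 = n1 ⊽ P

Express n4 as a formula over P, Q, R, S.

(R ⊙ S) ⊽ P

n1 = R ⊙ S
n4 = n1 ⊽ P = (R ⊙ S) ⊽ P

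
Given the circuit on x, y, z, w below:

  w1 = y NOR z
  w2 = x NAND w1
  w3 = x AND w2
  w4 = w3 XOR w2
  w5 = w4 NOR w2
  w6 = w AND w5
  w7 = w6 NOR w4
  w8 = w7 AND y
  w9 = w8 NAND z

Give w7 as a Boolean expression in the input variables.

(w AND (((x AND (x NAND (y NOR z))) XOR (x NAND (y NOR z))) NOR (x NAND (y NOR z)))) NOR ((x AND (x NAND (y NOR z))) XOR (x NAND (y NOR z)))

w1 = y NOR z
w2 = x NAND w1 = x NAND (y NOR z)
w3 = x AND w2 = x AND (x NAND (y NOR z))
w4 = w3 XOR w2 = (x AND (x NAND (y NOR z))) XOR (x NAND (y NOR z))
w5 = w4 NOR w2 = ((x AND (x NAND (y NOR z))) XOR (x NAND (y NOR z))) NOR (x NAND (y NOR z))
w6 = w AND w5 = w AND (((x AND (x NAND (y NOR z))) XOR (x NAND (y NOR z))) NOR (x NAND (y NOR z)))
w7 = w6 NOR w4 = (w AND (((x AND (x NAND (y NOR z))) XOR (x NAND (y NOR z))) NOR (x NAND (y NOR z)))) NOR ((x AND (x NAND (y NOR z))) XOR (x NAND (y NOR z)))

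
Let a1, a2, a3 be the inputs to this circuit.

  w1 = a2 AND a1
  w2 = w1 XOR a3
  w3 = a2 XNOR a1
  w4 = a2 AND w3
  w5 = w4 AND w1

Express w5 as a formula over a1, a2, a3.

(a2 AND (a2 XNOR a1)) AND (a2 AND a1)

w1 = a2 AND a1
w3 = a2 XNOR a1
w4 = a2 AND w3 = a2 AND (a2 XNOR a1)
w5 = w4 AND w1 = (a2 AND (a2 XNOR a1)) AND (a2 AND a1)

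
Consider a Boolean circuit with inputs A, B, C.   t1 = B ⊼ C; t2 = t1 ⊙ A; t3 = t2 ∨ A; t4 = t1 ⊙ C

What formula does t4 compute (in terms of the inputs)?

t1 = B ⊼ C
t4 = t1 ⊙ C = (B ⊼ C) ⊙ C

(B ⊼ C) ⊙ C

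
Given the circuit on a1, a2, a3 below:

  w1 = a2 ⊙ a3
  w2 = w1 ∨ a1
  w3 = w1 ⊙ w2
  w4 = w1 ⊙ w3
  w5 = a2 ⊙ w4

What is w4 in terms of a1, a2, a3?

(a2 ⊙ a3) ⊙ ((a2 ⊙ a3) ⊙ ((a2 ⊙ a3) ∨ a1))

w1 = a2 ⊙ a3
w2 = w1 ∨ a1 = (a2 ⊙ a3) ∨ a1
w3 = w1 ⊙ w2 = (a2 ⊙ a3) ⊙ ((a2 ⊙ a3) ∨ a1)
w4 = w1 ⊙ w3 = (a2 ⊙ a3) ⊙ ((a2 ⊙ a3) ⊙ ((a2 ⊙ a3) ∨ a1))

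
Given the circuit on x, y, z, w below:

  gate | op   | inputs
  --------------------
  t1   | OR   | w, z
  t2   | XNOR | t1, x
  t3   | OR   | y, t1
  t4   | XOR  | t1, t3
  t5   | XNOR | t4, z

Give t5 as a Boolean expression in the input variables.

t1 = w OR z
t3 = y OR t1 = y OR (w OR z)
t4 = t1 XOR t3 = (w OR z) XOR (y OR (w OR z))
t5 = t4 XNOR z = ((w OR z) XOR (y OR (w OR z))) XNOR z

((w OR z) XOR (y OR (w OR z))) XNOR z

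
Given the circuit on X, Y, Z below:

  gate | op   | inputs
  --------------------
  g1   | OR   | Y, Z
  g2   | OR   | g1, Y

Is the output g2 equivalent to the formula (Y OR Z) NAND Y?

No

g1 = Y OR Z
g2 = g1 OR Y = (Y OR Z) OR Y
At X=0, Y=0, Z=0: circuit gives 0, formula gives 1.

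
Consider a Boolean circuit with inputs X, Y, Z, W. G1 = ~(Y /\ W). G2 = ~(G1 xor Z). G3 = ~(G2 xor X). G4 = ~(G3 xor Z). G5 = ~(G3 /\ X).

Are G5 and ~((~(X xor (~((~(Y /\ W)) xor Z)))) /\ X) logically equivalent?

Yes

G1 = ~(Y /\ W)
G2 = ~(G1 xor Z) = ~((~(Y /\ W)) xor Z)
G3 = ~(G2 xor X) = ~((~((~(Y /\ W)) xor Z)) xor X)
G5 = ~(G3 /\ X) = ~((~((~((~(Y /\ W)) xor Z)) xor X)) /\ X)
At X=1, Y=0, Z=1, W=0: circuit gives 0, formula gives 0.
At X=0, Y=0, Z=0, W=0: circuit gives 1, formula gives 1.
Agrees on all 16 inputs.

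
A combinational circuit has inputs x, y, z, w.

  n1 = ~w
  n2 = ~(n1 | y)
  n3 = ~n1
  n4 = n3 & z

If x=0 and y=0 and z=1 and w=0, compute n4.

n1 = ~0 = 1
n3 = ~1 = 0
n4 = 0 & 1 = 0

0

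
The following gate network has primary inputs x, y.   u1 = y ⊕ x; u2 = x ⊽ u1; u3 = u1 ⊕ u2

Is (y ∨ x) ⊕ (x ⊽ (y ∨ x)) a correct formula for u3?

No

u1 = y ⊕ x
u2 = x ⊽ u1 = x ⊽ (y ⊕ x)
u3 = u1 ⊕ u2 = (y ⊕ x) ⊕ (x ⊽ (y ⊕ x))
At x=1, y=1: circuit gives 0, formula gives 1.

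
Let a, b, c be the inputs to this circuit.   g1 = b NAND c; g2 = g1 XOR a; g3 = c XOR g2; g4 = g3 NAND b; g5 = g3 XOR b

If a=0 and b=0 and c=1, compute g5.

0

g1 = 0 NAND 1 = 1
g2 = 1 XOR 0 = 1
g3 = 1 XOR 1 = 0
g5 = 0 XOR 0 = 0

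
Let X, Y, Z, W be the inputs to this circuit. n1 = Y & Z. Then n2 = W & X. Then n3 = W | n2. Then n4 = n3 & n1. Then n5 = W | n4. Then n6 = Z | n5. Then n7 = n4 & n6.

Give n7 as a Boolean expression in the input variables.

n1 = Y & Z
n2 = W & X
n3 = W | n2 = W | (W & X)
n4 = n3 & n1 = (W | (W & X)) & (Y & Z)
n5 = W | n4 = W | ((W | (W & X)) & (Y & Z))
n6 = Z | n5 = Z | (W | ((W | (W & X)) & (Y & Z)))
n7 = n4 & n6 = ((W | (W & X)) & (Y & Z)) & (Z | (W | ((W | (W & X)) & (Y & Z))))

((W | (W & X)) & (Y & Z)) & (Z | (W | ((W | (W & X)) & (Y & Z))))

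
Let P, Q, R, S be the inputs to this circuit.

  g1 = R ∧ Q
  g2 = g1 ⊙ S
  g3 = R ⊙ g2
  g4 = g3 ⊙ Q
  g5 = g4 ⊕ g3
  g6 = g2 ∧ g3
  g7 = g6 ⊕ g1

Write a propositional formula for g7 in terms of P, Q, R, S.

g1 = R ∧ Q
g2 = g1 ⊙ S = (R ∧ Q) ⊙ S
g3 = R ⊙ g2 = R ⊙ ((R ∧ Q) ⊙ S)
g6 = g2 ∧ g3 = ((R ∧ Q) ⊙ S) ∧ (R ⊙ ((R ∧ Q) ⊙ S))
g7 = g6 ⊕ g1 = (((R ∧ Q) ⊙ S) ∧ (R ⊙ ((R ∧ Q) ⊙ S))) ⊕ (R ∧ Q)

(((R ∧ Q) ⊙ S) ∧ (R ⊙ ((R ∧ Q) ⊙ S))) ⊕ (R ∧ Q)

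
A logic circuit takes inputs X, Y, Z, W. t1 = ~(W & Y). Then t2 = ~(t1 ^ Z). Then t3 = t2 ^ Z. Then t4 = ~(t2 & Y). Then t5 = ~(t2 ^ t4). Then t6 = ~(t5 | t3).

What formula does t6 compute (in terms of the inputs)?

~((~((~((~(W & Y)) ^ Z)) ^ (~((~((~(W & Y)) ^ Z)) & Y)))) | ((~((~(W & Y)) ^ Z)) ^ Z))

t1 = ~(W & Y)
t2 = ~(t1 ^ Z) = ~((~(W & Y)) ^ Z)
t3 = t2 ^ Z = (~((~(W & Y)) ^ Z)) ^ Z
t4 = ~(t2 & Y) = ~((~((~(W & Y)) ^ Z)) & Y)
t5 = ~(t2 ^ t4) = ~((~((~(W & Y)) ^ Z)) ^ (~((~((~(W & Y)) ^ Z)) & Y)))
t6 = ~(t5 | t3) = ~((~((~((~(W & Y)) ^ Z)) ^ (~((~((~(W & Y)) ^ Z)) & Y)))) | ((~((~(W & Y)) ^ Z)) ^ Z))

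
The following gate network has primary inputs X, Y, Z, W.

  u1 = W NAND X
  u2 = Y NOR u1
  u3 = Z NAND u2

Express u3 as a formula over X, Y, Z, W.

Z NAND (Y NOR (W NAND X))

u1 = W NAND X
u2 = Y NOR u1 = Y NOR (W NAND X)
u3 = Z NAND u2 = Z NAND (Y NOR (W NAND X))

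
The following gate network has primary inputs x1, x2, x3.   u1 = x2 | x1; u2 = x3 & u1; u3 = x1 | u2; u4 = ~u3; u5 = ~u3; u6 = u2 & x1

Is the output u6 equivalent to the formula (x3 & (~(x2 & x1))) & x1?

u1 = x2 | x1
u2 = x3 & u1 = x3 & (x2 | x1)
u6 = u2 & x1 = (x3 & (x2 | x1)) & x1
At x1=1, x2=1, x3=1: circuit gives 1, formula gives 0.

No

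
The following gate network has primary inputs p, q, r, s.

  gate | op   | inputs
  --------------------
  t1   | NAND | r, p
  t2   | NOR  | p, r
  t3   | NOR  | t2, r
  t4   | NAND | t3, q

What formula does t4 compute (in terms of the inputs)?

t2 = p NOR r
t3 = t2 NOR r = (p NOR r) NOR r
t4 = t3 NAND q = ((p NOR r) NOR r) NAND q

((p NOR r) NOR r) NAND q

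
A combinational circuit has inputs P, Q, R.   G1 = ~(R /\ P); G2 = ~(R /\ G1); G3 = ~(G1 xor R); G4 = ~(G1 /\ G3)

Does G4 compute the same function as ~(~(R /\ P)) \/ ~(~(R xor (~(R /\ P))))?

G1 = ~(R /\ P)
G3 = ~(G1 xor R) = ~((~(R /\ P)) xor R)
G4 = ~(G1 /\ G3) = ~((~(R /\ P)) /\ (~((~(R /\ P)) xor R)))
At P=0, Q=0, R=1: circuit gives 0, formula gives 0.
At P=0, Q=0, R=0: circuit gives 1, formula gives 1.
Agrees on all 8 inputs.

Yes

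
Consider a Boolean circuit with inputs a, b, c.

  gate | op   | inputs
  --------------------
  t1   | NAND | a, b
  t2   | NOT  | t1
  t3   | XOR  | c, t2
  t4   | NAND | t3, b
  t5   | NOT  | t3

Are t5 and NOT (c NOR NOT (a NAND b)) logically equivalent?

t1 = a NAND b
t2 = NOT t1 = NOT (a NAND b)
t3 = c XOR t2 = c XOR NOT (a NAND b)
t5 = NOT t3 = NOT (c XOR NOT (a NAND b))
At a=0, b=0, c=0: circuit gives 1, formula gives 0.

No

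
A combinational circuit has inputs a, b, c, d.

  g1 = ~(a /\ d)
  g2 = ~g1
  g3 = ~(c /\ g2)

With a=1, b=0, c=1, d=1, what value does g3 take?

g1 = ~(1 /\ 1) = 0
g2 = ~0 = 1
g3 = ~(1 /\ 1) = 0

0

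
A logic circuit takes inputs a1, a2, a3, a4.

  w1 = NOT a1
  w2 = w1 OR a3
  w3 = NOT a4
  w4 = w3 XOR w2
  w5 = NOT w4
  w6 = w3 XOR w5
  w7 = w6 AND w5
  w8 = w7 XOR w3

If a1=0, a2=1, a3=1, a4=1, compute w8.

0

w1 = NOT 0 = 1
w2 = 1 OR 1 = 1
w3 = NOT 1 = 0
w4 = 0 XOR 1 = 1
w5 = NOT 1 = 0
w6 = 0 XOR 0 = 0
w7 = 0 AND 0 = 0
w8 = 0 XOR 0 = 0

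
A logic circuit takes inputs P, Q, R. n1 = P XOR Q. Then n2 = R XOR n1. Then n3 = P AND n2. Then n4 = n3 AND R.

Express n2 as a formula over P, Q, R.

R XOR (P XOR Q)

n1 = P XOR Q
n2 = R XOR n1 = R XOR (P XOR Q)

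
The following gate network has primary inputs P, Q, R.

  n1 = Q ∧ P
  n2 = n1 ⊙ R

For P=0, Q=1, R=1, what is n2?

n1 = 1 ∧ 0 = 0
n2 = 0 ⊙ 1 = 0

0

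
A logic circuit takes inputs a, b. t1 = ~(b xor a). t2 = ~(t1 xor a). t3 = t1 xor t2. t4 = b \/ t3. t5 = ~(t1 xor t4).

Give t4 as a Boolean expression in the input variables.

b \/ ((~(b xor a)) xor (~((~(b xor a)) xor a)))

t1 = ~(b xor a)
t2 = ~(t1 xor a) = ~((~(b xor a)) xor a)
t3 = t1 xor t2 = (~(b xor a)) xor (~((~(b xor a)) xor a))
t4 = b \/ t3 = b \/ ((~(b xor a)) xor (~((~(b xor a)) xor a)))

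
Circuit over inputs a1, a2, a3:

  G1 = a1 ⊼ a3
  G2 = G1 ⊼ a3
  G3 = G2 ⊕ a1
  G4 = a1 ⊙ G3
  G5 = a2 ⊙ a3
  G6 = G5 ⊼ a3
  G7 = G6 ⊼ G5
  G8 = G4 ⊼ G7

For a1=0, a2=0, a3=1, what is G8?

G1 = 0 ⊼ 1 = 1
G2 = 1 ⊼ 1 = 0
G3 = 0 ⊕ 0 = 0
G4 = 0 ⊙ 0 = 1
G5 = 0 ⊙ 1 = 0
G6 = 0 ⊼ 1 = 1
G7 = 1 ⊼ 0 = 1
G8 = 1 ⊼ 1 = 0

0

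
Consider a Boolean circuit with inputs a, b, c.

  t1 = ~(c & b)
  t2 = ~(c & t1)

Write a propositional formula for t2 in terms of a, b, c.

~(c & (~(c & b)))

t1 = ~(c & b)
t2 = ~(c & t1) = ~(c & (~(c & b)))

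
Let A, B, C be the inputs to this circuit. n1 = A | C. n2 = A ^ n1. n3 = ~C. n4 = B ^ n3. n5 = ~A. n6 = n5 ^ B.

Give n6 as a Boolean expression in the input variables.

~A ^ B

n5 = ~A
n6 = n5 ^ B = ~A ^ B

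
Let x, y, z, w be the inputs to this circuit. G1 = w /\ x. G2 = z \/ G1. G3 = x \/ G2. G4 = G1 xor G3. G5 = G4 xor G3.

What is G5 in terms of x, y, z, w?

((w /\ x) xor (x \/ (z \/ (w /\ x)))) xor (x \/ (z \/ (w /\ x)))

G1 = w /\ x
G2 = z \/ G1 = z \/ (w /\ x)
G3 = x \/ G2 = x \/ (z \/ (w /\ x))
G4 = G1 xor G3 = (w /\ x) xor (x \/ (z \/ (w /\ x)))
G5 = G4 xor G3 = ((w /\ x) xor (x \/ (z \/ (w /\ x)))) xor (x \/ (z \/ (w /\ x)))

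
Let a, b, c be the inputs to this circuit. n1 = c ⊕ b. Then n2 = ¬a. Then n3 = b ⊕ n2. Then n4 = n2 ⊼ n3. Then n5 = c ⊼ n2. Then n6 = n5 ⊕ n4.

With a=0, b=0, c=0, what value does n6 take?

1

n2 = ¬0 = 1
n3 = 0 ⊕ 1 = 1
n4 = 1 ⊼ 1 = 0
n5 = 0 ⊼ 1 = 1
n6 = 1 ⊕ 0 = 1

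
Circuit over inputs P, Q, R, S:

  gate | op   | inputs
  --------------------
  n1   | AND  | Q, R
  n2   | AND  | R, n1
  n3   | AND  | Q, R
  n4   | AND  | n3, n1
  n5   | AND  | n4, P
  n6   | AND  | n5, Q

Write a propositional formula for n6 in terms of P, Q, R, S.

(((Q AND R) AND (Q AND R)) AND P) AND Q

n1 = Q AND R
n3 = Q AND R
n4 = n3 AND n1 = (Q AND R) AND (Q AND R)
n5 = n4 AND P = ((Q AND R) AND (Q AND R)) AND P
n6 = n5 AND Q = (((Q AND R) AND (Q AND R)) AND P) AND Q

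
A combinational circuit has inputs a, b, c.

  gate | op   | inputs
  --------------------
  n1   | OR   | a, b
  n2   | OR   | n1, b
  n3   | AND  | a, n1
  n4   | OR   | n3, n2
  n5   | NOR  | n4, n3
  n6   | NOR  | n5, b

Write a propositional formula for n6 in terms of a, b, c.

n1 = a OR b
n2 = n1 OR b = (a OR b) OR b
n3 = a AND n1 = a AND (a OR b)
n4 = n3 OR n2 = (a AND (a OR b)) OR ((a OR b) OR b)
n5 = n4 NOR n3 = ((a AND (a OR b)) OR ((a OR b) OR b)) NOR (a AND (a OR b))
n6 = n5 NOR b = (((a AND (a OR b)) OR ((a OR b) OR b)) NOR (a AND (a OR b))) NOR b

(((a AND (a OR b)) OR ((a OR b) OR b)) NOR (a AND (a OR b))) NOR b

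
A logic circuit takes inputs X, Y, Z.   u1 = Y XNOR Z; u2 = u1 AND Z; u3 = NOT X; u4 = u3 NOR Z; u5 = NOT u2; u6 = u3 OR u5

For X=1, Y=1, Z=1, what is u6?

u1 = 1 XNOR 1 = 1
u2 = 1 AND 1 = 1
u3 = NOT 1 = 0
u5 = NOT 1 = 0
u6 = 0 OR 0 = 0

0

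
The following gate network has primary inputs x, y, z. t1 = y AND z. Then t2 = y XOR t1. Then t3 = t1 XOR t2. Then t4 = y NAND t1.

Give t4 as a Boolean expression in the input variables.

y NAND (y AND z)

t1 = y AND z
t4 = y NAND t1 = y NAND (y AND z)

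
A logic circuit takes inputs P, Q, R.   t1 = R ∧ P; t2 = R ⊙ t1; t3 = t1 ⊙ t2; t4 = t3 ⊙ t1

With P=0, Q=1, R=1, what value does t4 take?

0

t1 = 1 ∧ 0 = 0
t2 = 1 ⊙ 0 = 0
t3 = 0 ⊙ 0 = 1
t4 = 1 ⊙ 0 = 0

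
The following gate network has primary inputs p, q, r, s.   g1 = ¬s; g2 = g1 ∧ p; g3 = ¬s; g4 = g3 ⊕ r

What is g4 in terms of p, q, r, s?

¬s ⊕ r

g3 = ¬s
g4 = g3 ⊕ r = ¬s ⊕ r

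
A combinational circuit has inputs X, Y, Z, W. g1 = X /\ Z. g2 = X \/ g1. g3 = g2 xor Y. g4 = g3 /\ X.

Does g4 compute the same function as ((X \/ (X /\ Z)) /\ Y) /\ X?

No

g1 = X /\ Z
g2 = X \/ g1 = X \/ (X /\ Z)
g3 = g2 xor Y = (X \/ (X /\ Z)) xor Y
g4 = g3 /\ X = ((X \/ (X /\ Z)) xor Y) /\ X
At X=1, Y=0, Z=0, W=0: circuit gives 1, formula gives 0.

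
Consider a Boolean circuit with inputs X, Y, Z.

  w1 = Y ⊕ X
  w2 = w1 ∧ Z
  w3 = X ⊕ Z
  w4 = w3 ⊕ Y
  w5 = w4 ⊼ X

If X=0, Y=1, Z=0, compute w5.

1

w3 = 0 ⊕ 0 = 0
w4 = 0 ⊕ 1 = 1
w5 = 1 ⊼ 0 = 1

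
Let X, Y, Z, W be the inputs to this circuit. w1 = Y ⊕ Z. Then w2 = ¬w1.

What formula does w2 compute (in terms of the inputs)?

w1 = Y ⊕ Z
w2 = ¬w1 = ¬(Y ⊕ Z)

¬(Y ⊕ Z)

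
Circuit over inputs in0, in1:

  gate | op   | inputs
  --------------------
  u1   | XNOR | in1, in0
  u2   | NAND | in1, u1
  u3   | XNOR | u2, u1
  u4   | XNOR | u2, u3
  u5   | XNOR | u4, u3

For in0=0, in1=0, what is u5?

u1 = 0 XNOR 0 = 1
u2 = 0 NAND 1 = 1
u3 = 1 XNOR 1 = 1
u4 = 1 XNOR 1 = 1
u5 = 1 XNOR 1 = 1

1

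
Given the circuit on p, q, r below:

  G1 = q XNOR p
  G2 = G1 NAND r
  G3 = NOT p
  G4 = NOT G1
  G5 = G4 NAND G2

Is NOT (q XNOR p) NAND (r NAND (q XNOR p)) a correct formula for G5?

G1 = q XNOR p
G2 = G1 NAND r = (q XNOR p) NAND r
G4 = NOT G1 = NOT (q XNOR p)
G5 = G4 NAND G2 = NOT (q XNOR p) NAND ((q XNOR p) NAND r)
At p=0, q=1, r=0: circuit gives 0, formula gives 0.
At p=0, q=0, r=0: circuit gives 1, formula gives 1.
Agrees on all 8 inputs.

Yes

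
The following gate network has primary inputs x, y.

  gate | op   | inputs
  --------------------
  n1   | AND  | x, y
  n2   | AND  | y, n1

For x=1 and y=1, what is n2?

n1 = 1 AND 1 = 1
n2 = 1 AND 1 = 1

1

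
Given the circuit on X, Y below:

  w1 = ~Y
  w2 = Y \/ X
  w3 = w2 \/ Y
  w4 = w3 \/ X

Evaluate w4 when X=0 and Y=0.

0

w2 = 0 \/ 0 = 0
w3 = 0 \/ 0 = 0
w4 = 0 \/ 0 = 0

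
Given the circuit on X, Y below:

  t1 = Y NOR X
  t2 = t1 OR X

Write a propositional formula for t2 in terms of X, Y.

t1 = Y NOR X
t2 = t1 OR X = (Y NOR X) OR X

(Y NOR X) OR X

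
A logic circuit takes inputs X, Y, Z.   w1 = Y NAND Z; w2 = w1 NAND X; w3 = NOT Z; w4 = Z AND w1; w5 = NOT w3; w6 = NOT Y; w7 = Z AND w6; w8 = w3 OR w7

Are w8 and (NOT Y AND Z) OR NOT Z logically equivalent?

Yes

w3 = NOT Z
w6 = NOT Y
w7 = Z AND w6 = Z AND NOT Y
w8 = w3 OR w7 = NOT Z OR (Z AND NOT Y)
At X=0, Y=1, Z=1: circuit gives 0, formula gives 0.
At X=0, Y=0, Z=0: circuit gives 1, formula gives 1.
Agrees on all 8 inputs.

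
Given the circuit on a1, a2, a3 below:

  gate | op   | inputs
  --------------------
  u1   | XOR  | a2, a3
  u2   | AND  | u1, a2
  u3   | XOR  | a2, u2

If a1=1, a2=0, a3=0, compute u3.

0

u1 = 0 XOR 0 = 0
u2 = 0 AND 0 = 0
u3 = 0 XOR 0 = 0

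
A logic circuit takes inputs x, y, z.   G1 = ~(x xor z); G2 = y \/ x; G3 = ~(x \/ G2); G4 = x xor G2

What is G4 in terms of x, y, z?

G2 = y \/ x
G4 = x xor G2 = x xor (y \/ x)

x xor (y \/ x)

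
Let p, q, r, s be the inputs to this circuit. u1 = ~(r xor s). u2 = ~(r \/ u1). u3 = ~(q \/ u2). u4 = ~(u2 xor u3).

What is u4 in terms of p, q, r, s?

~((~(r \/ (~(r xor s)))) xor (~(q \/ (~(r \/ (~(r xor s)))))))

u1 = ~(r xor s)
u2 = ~(r \/ u1) = ~(r \/ (~(r xor s)))
u3 = ~(q \/ u2) = ~(q \/ (~(r \/ (~(r xor s)))))
u4 = ~(u2 xor u3) = ~((~(r \/ (~(r xor s)))) xor (~(q \/ (~(r \/ (~(r xor s)))))))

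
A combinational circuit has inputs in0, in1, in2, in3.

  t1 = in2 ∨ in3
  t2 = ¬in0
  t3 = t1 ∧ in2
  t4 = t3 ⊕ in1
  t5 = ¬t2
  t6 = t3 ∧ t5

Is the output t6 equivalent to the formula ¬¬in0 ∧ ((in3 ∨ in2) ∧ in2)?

t1 = in2 ∨ in3
t2 = ¬in0
t3 = t1 ∧ in2 = (in2 ∨ in3) ∧ in2
t5 = ¬t2 = ¬¬in0
t6 = t3 ∧ t5 = ((in2 ∨ in3) ∧ in2) ∧ ¬¬in0
At in0=0, in1=0, in2=0, in3=0: circuit gives 0, formula gives 0.
At in0=1, in1=0, in2=1, in3=0: circuit gives 1, formula gives 1.
Agrees on all 16 inputs.

Yes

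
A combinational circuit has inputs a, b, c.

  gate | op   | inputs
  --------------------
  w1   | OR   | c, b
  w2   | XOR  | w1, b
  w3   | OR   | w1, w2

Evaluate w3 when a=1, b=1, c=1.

w1 = 1 OR 1 = 1
w2 = 1 XOR 1 = 0
w3 = 1 OR 0 = 1

1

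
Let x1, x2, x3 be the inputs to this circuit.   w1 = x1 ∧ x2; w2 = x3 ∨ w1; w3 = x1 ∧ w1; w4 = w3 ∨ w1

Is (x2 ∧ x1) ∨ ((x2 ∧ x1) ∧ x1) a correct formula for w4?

Yes

w1 = x1 ∧ x2
w3 = x1 ∧ w1 = x1 ∧ (x1 ∧ x2)
w4 = w3 ∨ w1 = (x1 ∧ (x1 ∧ x2)) ∨ (x1 ∧ x2)
At x1=0, x2=0, x3=0: circuit gives 0, formula gives 0.
At x1=1, x2=1, x3=0: circuit gives 1, formula gives 1.
Agrees on all 8 inputs.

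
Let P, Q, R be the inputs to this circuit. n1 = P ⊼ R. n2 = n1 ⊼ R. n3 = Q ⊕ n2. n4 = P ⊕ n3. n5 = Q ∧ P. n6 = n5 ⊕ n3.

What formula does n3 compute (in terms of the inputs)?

Q ⊕ ((P ⊼ R) ⊼ R)

n1 = P ⊼ R
n2 = n1 ⊼ R = (P ⊼ R) ⊼ R
n3 = Q ⊕ n2 = Q ⊕ ((P ⊼ R) ⊼ R)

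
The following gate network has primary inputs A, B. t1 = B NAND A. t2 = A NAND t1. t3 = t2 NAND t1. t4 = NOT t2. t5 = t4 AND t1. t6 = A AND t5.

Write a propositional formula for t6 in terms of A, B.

t1 = B NAND A
t2 = A NAND t1 = A NAND (B NAND A)
t4 = NOT t2 = NOT (A NAND (B NAND A))
t5 = t4 AND t1 = NOT (A NAND (B NAND A)) AND (B NAND A)
t6 = A AND t5 = A AND (NOT (A NAND (B NAND A)) AND (B NAND A))

A AND (NOT (A NAND (B NAND A)) AND (B NAND A))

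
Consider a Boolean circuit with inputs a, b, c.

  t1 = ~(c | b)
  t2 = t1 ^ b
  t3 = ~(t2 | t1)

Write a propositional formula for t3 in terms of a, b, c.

t1 = ~(c | b)
t2 = t1 ^ b = (~(c | b)) ^ b
t3 = ~(t2 | t1) = ~(((~(c | b)) ^ b) | (~(c | b)))

~(((~(c | b)) ^ b) | (~(c | b)))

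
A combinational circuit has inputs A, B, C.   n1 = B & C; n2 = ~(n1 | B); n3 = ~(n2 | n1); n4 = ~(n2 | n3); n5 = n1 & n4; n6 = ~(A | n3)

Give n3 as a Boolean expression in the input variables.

~((~((B & C) | B)) | (B & C))

n1 = B & C
n2 = ~(n1 | B) = ~((B & C) | B)
n3 = ~(n2 | n1) = ~((~((B & C) | B)) | (B & C))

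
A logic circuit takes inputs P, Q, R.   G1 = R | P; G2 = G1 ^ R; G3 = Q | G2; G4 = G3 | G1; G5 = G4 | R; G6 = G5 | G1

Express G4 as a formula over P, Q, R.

(Q | ((R | P) ^ R)) | (R | P)

G1 = R | P
G2 = G1 ^ R = (R | P) ^ R
G3 = Q | G2 = Q | ((R | P) ^ R)
G4 = G3 | G1 = (Q | ((R | P) ^ R)) | (R | P)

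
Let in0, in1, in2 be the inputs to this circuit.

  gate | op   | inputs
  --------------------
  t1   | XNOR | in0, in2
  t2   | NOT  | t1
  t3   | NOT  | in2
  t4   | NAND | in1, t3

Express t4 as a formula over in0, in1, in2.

in1 NAND NOT in2

t3 = NOT in2
t4 = in1 NAND t3 = in1 NAND NOT in2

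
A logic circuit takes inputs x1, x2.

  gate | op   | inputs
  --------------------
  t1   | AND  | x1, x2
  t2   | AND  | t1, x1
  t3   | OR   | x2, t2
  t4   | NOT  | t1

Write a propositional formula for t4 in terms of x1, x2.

t1 = x1 AND x2
t4 = NOT t1 = NOT (x1 AND x2)

NOT (x1 AND x2)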